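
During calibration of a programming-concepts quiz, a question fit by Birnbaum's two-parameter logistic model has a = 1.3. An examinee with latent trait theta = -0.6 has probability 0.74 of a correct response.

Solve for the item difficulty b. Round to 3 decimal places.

P(theta) = 1 / (1 + exp(−a(theta − b)))
logit(0.74) = ln(0.74/0.26) = 1.0460
b = theta − logit/(a) = -0.6 − 1.0460/1.3000 = -1.4046

-1.405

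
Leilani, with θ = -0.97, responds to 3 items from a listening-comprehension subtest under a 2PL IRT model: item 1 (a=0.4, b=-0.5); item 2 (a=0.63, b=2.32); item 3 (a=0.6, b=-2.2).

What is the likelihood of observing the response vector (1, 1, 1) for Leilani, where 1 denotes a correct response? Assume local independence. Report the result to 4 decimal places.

0.0343

P(θ) = 1 / (1 + exp(−a(θ − b)))
P_1 = 1/(1+e^{0.1880}) = 0.4531
P_2 = 1/(1+e^{2.0727}) = 0.1118
P_3 = 1/(1+e^{-0.7380}) = 0.6766
L = P_1 × P_2 × P_3 = 0.4531 × 0.1118 × 0.6766 = 0.03427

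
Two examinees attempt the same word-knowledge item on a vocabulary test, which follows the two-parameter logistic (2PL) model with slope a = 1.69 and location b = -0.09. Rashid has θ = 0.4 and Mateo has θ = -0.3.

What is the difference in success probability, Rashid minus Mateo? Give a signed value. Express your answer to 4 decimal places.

0.2838

P(θ) = 1 / (1 + exp(−a(θ − b)))
P(Rashid) = 0.6960  [exponent 0.8281]
P(Mateo) = 0.4122  [exponent -0.3549]
Difference = 0.6960 − 0.4122 = 0.2838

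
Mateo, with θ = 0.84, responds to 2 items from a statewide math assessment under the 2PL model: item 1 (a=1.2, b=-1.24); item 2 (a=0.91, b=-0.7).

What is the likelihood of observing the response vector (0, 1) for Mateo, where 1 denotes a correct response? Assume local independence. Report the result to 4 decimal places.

0.0611

P(θ) = 1 / (1 + exp(−a(θ − b)))
P_1 = 1/(1+e^{-2.4960}) = 0.9239
P_2 = 1/(1+e^{-1.4014}) = 0.8024
L = (1−P_1) × P_2 = 0.0761 × 0.8024 = 0.06109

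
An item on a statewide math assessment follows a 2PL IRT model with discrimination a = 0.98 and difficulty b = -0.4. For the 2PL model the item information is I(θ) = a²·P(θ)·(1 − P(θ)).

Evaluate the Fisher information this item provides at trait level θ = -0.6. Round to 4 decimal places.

0.2378

P = 1/(1+e^{0.1960}) = 0.4512
P(1−P) = 0.4512 × 0.5488 = 0.2476
I = a² × P(1−P) = 0.98² × 0.2476 = 0.23781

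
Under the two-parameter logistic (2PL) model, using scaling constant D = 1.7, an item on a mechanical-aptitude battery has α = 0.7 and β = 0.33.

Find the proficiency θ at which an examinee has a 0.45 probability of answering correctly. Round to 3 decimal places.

0.161

P(θ) = 1 / (1 + exp(−D·α(θ − β)))
logit = ln(0.4500/0.5500) = -0.2007
θ = β + logit/(1.7·α) = 0.33 + (-0.2007)/1.1900 = 0.1614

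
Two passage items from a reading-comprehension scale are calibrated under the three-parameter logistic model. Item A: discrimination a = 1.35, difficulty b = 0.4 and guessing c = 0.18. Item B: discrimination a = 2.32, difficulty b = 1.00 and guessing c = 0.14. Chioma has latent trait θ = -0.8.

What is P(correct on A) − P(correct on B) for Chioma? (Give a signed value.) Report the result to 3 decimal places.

P(θ) = c + (1 − c) · 1 / (1 + exp(−a(θ − b)))
P_A = 0.3155
P_B = 0.1530
P_A − P_B = 0.1625

0.162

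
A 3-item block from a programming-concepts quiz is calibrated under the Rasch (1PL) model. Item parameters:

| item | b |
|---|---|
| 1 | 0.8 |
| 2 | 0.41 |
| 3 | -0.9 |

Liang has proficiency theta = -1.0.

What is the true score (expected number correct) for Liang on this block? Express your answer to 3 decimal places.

0.813

P(theta) = 1 / (1 + exp(−(theta − b)))
P_1 = 1/(1+e^{1.8000}) = 0.1419
P_2 = 1/(1+e^{1.4100}) = 0.1962
P_3 = 1/(1+e^{0.1000}) = 0.4750
E[score] = 0.1419 + 0.1962 + 0.4750 = 0.8131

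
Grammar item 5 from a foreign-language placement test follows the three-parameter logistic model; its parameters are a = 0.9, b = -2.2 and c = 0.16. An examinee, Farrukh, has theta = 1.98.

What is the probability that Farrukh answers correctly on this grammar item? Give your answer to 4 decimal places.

P(theta) = c + (1 − c) · 1 / (1 + exp(−a(theta − b)))
Exponent: 0.9 × (1.98 − (-2.2)) = 3.7620
1/(1 + e^{-3.7620}) = 0.9773
P = 0.16 + 0.84 × 0.9773 = 0.9809

0.9809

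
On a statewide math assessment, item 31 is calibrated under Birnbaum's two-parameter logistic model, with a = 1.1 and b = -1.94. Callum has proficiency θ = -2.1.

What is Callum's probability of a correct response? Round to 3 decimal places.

0.456

P(θ) = 1 / (1 + exp(−a(θ − b)))
Exponent: 1.1 × (-2.1 − (-1.94)) = -0.1760
1/(1 + e^{0.1760}) = 0.4561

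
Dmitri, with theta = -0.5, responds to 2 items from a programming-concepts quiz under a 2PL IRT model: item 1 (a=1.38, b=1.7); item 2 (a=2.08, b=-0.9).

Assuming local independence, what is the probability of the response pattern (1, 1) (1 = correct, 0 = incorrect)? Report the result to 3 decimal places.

P(theta) = 1 / (1 + exp(−a(theta − b)))
P_1 = 1/(1+e^{3.0360}) = 0.0458
P_2 = 1/(1+e^{-0.8320}) = 0.6968
L = P_1 × P_2 = 0.0458 × 0.6968 = 0.03193

0.032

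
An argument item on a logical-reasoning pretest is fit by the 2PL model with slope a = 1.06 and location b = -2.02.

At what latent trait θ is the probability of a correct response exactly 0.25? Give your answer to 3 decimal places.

-3.056

P(θ) = 1 / (1 + exp(−a(θ − b)))
logit = ln(0.2500/0.7500) = -1.0986
θ = b + logit/(a) = -2.02 + (-1.0986)/1.0600 = -3.0564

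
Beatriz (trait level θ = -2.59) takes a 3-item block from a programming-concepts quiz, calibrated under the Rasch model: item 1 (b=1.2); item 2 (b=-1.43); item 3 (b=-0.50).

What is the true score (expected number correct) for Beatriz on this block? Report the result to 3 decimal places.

0.371

P(θ) = 1 / (1 + exp(−(θ − b)))
P_1 = 1/(1+e^{3.7900}) = 0.0221
P_2 = 1/(1+e^{1.1600}) = 0.2387
P_3 = 1/(1+e^{2.0900}) = 0.1101
E[score] = 0.0221 + 0.2387 + 0.1101 = 0.3708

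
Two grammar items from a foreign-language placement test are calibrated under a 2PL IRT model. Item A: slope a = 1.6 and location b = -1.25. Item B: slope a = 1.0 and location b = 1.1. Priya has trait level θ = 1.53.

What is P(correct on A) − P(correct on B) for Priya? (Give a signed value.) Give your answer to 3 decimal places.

0.383

P(θ) = 1 / (1 + exp(−a(θ − b)))
P_A = 0.9884
P_B = 0.6059
P_A − P_B = 0.3826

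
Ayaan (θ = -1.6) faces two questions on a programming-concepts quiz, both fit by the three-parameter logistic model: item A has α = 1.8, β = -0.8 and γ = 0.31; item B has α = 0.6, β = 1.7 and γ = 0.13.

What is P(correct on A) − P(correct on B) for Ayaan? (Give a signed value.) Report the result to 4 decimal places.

0.2066

P(θ) = γ + (1 − γ) · 1 / (1 + exp(−α(θ − β)))
P_A = 0.4422
P_B = 0.2355
P_A − P_B = 0.2066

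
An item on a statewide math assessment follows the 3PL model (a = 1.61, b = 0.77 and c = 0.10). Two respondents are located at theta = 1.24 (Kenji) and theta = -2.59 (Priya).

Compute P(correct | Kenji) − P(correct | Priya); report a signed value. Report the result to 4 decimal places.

P(theta) = c + (1 − c) · 1 / (1 + exp(−a(theta − b)))
P(Kenji) = 0.7126  [exponent 0.7567]
P(Priya) = 0.1040  [exponent -5.4096]
Difference = 0.7126 − 0.1040 = 0.6086

0.6086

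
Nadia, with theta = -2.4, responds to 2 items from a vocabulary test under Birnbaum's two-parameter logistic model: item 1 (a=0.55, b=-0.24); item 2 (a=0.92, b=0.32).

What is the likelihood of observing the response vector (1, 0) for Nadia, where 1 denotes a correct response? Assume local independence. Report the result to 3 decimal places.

P(theta) = 1 / (1 + exp(−a(theta − b)))
P_1 = 1/(1+e^{1.1880}) = 0.2336
P_2 = 1/(1+e^{2.5024}) = 0.0757
L = P_1 × (1−P_2) = 0.2336 × 0.9243 = 0.21593

0.216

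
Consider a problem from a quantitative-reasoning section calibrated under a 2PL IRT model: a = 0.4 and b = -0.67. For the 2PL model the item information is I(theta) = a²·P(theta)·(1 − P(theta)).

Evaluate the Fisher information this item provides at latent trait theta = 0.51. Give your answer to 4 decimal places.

0.0379

P = 1/(1+e^{-0.4720}) = 0.6159
P(1−P) = 0.6159 × 0.3841 = 0.2366
I = a² × P(1−P) = 0.4² × 0.2366 = 0.03785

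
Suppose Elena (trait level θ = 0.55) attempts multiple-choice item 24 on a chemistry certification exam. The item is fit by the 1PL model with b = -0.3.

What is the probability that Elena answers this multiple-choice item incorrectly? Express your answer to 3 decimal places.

0.299

P(θ) = 1 / (1 + exp(−(θ − b)))
Exponent: (0.55 − (-0.3)) = 0.8500
1/(1 + e^{-0.8500}) = 0.7006
P = 0.7006
P(incorrect) = 1 − 0.7006 = 0.2994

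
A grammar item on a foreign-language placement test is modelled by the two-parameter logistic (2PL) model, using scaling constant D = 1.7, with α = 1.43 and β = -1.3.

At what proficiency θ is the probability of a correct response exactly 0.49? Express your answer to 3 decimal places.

-1.316

P(θ) = 1 / (1 + exp(−D·α(θ − β)))
logit = ln(0.4900/0.5100) = -0.0400
θ = β + logit/(1.7·α) = -1.3 + (-0.0400)/2.4310 = -1.3165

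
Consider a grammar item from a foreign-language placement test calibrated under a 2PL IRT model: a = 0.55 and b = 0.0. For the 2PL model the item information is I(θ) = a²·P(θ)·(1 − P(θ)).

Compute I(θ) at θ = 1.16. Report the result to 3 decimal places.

0.068

P = 1/(1+e^{-0.6380}) = 0.6543
P(1−P) = 0.6543 × 0.3457 = 0.2262
I = a² × P(1−P) = 0.55² × 0.2262 = 0.06842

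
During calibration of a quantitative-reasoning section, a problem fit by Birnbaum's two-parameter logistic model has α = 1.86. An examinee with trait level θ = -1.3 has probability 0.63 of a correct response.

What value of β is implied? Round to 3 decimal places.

-1.586

P(θ) = 1 / (1 + exp(−α(θ − β)))
logit(0.63) = ln(0.63/0.37) = 0.5322
β = θ − logit/(α) = -1.3 − 0.5322/1.8600 = -1.5861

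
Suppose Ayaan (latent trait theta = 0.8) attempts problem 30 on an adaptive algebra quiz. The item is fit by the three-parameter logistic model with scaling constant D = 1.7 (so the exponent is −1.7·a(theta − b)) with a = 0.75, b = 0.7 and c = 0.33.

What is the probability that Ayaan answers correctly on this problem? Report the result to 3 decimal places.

0.686

P(theta) = c + (1 − c) · 1 / (1 + exp(−D·a(theta − b)))
Exponent: 1.7 × 0.75 × (0.8 − 0.7) = 0.1275
1/(1 + e^{-0.1275}) = 0.5318
P = 0.33 + 0.67 × 0.5318 = 0.6863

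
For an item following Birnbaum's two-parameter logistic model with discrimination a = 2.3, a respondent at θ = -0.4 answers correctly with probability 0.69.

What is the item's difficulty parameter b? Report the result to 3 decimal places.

-0.748

P(θ) = 1 / (1 + exp(−a(θ − b)))
logit(0.69) = ln(0.69/0.31) = 0.8001
b = θ − logit/(a) = -0.4 − 0.8001/2.3000 = -0.7479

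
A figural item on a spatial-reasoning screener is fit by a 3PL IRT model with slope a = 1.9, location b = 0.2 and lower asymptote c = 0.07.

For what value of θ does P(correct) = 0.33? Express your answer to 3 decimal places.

P(θ) = c + (1 − c) · 1 / (1 + exp(−a(θ − b)))
Remove guessing floor: (0.33 − 0.07)/(1 − 0.07) = 0.2796
logit = ln(0.2796/0.7204) = -0.9466
θ = b + logit/(a) = 0.2 + (-0.9466)/1.9000 = -0.2982

-0.298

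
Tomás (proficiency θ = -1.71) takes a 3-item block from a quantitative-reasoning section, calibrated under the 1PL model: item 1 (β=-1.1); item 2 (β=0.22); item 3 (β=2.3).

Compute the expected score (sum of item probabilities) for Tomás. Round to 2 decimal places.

P(θ) = 1 / (1 + exp(−(θ − β)))
P_1 = 1/(1+e^{0.6100}) = 0.3521
P_2 = 1/(1+e^{1.9300}) = 0.1268
P_3 = 1/(1+e^{4.0100}) = 0.0178
E[score] = 0.3521 + 0.1268 + 0.0178 = 0.4966

0.50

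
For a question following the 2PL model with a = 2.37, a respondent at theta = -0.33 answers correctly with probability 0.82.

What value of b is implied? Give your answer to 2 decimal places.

P(theta) = 1 / (1 + exp(−a(theta − b)))
logit(0.82) = ln(0.82/0.18) = 1.5163
b = theta − logit/(a) = -0.33 − 1.5163/2.3700 = -0.9698

-0.97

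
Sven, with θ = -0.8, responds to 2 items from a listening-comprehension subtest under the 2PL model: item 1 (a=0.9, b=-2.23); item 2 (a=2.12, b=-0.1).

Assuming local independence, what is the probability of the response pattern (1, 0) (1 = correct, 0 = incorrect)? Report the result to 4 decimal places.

P(θ) = 1 / (1 + exp(−a(θ − b)))
P_1 = 1/(1+e^{-1.2870}) = 0.7836
P_2 = 1/(1+e^{1.4840}) = 0.1848
L = P_1 × (1−P_2) = 0.7836 × 0.8152 = 0.63880

0.6388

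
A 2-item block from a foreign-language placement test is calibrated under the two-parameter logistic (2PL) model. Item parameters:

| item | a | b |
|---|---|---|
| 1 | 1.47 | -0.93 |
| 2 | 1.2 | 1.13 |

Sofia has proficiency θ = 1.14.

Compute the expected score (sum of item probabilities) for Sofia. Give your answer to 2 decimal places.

P(θ) = 1 / (1 + exp(−a(θ − b)))
P_1 = 1/(1+e^{-3.0429}) = 0.9545
P_2 = 1/(1+e^{-0.0120}) = 0.5030
E[score] = 0.9545 + 0.5030 = 1.4575

1.46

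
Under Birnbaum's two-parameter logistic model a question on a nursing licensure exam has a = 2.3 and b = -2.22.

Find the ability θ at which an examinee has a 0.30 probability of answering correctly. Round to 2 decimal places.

-2.59

P(θ) = 1 / (1 + exp(−a(θ − b)))
logit = ln(0.3000/0.7000) = -0.8473
θ = b + logit/(a) = -2.22 + (-0.8473)/2.3000 = -2.5884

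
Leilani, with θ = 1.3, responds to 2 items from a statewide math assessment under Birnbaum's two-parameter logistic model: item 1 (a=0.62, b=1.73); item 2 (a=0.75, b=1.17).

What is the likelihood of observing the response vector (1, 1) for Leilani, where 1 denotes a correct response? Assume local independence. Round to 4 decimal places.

0.2274

P(θ) = 1 / (1 + exp(−a(θ − b)))
P_1 = 1/(1+e^{0.2666}) = 0.4337
P_2 = 1/(1+e^{-0.0975}) = 0.5244
L = P_1 × P_2 = 0.4337 × 0.5244 = 0.22744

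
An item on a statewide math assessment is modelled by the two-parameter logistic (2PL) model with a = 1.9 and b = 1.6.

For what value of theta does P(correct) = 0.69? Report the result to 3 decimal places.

2.021

P(theta) = 1 / (1 + exp(−a(theta − b)))
logit = ln(0.6900/0.3100) = 0.8001
theta = b + logit/(a) = 1.6 + 0.8001/1.9000 = 2.0211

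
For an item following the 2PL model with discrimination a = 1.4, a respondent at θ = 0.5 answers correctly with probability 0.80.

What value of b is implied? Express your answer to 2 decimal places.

-0.49

P(θ) = 1 / (1 + exp(−a(θ − b)))
logit(0.80) = ln(0.80/0.20) = 1.3863
b = θ − logit/(a) = 0.5 − 1.3863/1.4000 = -0.4902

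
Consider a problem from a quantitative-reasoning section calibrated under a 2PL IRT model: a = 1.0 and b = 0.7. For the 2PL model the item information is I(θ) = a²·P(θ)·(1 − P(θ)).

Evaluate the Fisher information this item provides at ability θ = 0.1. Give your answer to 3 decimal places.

P = 1/(1+e^{0.6000}) = 0.3543
P(1−P) = 0.3543 × 0.6457 = 0.2288
I = a² × P(1−P) = 1.0² × 0.2288 = 0.22878

0.229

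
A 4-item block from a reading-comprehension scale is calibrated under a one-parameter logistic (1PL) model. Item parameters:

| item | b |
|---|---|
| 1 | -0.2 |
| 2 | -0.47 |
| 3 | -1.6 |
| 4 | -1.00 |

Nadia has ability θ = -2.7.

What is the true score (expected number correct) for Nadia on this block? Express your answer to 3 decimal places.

P(θ) = 1 / (1 + exp(−(θ − b)))
P_1 = 1/(1+e^{2.5000}) = 0.0759
P_2 = 1/(1+e^{2.2300}) = 0.0971
P_3 = 1/(1+e^{1.1000}) = 0.2497
P_4 = 1/(1+e^{1.7000}) = 0.1545
E[score] = 0.0759 + 0.0971 + 0.2497 + 0.1545 = 0.5772

0.577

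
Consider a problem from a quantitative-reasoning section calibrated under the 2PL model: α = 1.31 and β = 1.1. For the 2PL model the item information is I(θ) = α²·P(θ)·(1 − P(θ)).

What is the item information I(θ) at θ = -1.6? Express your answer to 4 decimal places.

0.0472

P = 1/(1+e^{3.5370}) = 0.0283
P(1−P) = 0.0283 × 0.9717 = 0.0275
I = α² × P(1−P) = 1.31² × 0.0275 = 0.04715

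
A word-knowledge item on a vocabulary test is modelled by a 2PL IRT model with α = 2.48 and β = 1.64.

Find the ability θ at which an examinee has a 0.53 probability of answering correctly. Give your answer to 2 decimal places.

P(θ) = 1 / (1 + exp(−α(θ − β)))
logit = ln(0.5300/0.4700) = 0.1201
θ = β + logit/(α) = 1.64 + 0.1201/2.4800 = 1.6884

1.69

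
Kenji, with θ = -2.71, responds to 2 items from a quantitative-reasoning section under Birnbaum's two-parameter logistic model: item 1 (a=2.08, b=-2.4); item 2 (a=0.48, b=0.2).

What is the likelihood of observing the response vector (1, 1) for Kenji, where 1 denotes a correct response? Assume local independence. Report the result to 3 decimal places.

P(θ) = 1 / (1 + exp(−a(θ − b)))
P_1 = 1/(1+e^{0.6448}) = 0.3442
P_2 = 1/(1+e^{1.3968}) = 0.1983
L = P_1 × P_2 = 0.3442 × 0.1983 = 0.06826

0.068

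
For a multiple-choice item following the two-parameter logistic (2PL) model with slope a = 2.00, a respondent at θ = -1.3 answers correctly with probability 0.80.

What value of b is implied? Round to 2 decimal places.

P(θ) = 1 / (1 + exp(−a(θ − b)))
logit(0.80) = ln(0.80/0.20) = 1.3863
b = θ − logit/(a) = -1.3 − 1.3863/2.0000 = -1.9931

-1.99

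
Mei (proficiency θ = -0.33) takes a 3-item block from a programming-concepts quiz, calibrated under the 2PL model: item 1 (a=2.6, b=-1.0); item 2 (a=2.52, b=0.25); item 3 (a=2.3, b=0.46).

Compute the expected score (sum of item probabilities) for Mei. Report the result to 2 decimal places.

P(θ) = 1 / (1 + exp(−a(θ − b)))
P_1 = 1/(1+e^{-1.7420}) = 0.8509
P_2 = 1/(1+e^{1.4616}) = 0.1882
P_3 = 1/(1+e^{1.8170}) = 0.1398
E[score] = 0.8509 + 0.1882 + 0.1398 = 1.1790

1.18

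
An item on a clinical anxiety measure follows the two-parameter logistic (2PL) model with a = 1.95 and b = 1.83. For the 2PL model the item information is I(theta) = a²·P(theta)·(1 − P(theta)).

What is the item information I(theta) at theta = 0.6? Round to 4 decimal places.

P = 1/(1+e^{2.3985}) = 0.0833
P(1−P) = 0.0833 × 0.9167 = 0.0764
I = a² × P(1−P) = 1.95² × 0.0764 = 0.29032

0.2903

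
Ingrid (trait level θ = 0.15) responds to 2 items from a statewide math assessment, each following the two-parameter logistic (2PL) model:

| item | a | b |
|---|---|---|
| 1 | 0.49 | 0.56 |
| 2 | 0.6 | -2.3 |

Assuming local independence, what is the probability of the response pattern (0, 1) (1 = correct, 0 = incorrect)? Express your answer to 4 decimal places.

0.4472

P(θ) = 1 / (1 + exp(−a(θ − b)))
P_1 = 1/(1+e^{0.2009}) = 0.4499
P_2 = 1/(1+e^{-1.4700}) = 0.8131
L = (1−P_1) × P_2 = 0.5501 × 0.8131 = 0.44723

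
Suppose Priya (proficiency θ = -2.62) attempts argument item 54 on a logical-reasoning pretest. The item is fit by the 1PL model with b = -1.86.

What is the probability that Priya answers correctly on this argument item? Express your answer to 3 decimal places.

P(θ) = 1 / (1 + exp(−(θ − b)))
Exponent: (-2.62 − (-1.86)) = -0.7600
1/(1 + e^{0.7600}) = 0.3186
P = 0.3186

0.319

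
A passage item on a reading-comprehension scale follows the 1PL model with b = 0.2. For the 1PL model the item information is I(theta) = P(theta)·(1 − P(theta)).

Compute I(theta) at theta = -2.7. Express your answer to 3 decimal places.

0.049

P = 1/(1+e^{2.9000}) = 0.0522
P(1−P) = 0.0522 × 0.9478 = 0.0494
I = P(1−P) = 0.04943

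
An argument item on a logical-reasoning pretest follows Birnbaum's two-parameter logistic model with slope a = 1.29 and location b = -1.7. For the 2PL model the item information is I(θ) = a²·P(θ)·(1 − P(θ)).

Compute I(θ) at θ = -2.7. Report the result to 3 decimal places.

0.282

P = 1/(1+e^{1.2900}) = 0.2159
P(1−P) = 0.2159 × 0.7841 = 0.1693
I = a² × P(1−P) = 1.29² × 0.1693 = 0.28167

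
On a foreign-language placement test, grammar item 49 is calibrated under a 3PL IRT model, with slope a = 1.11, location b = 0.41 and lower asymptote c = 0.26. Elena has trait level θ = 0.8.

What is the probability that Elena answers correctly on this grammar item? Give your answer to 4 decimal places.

0.7089

P(θ) = c + (1 − c) · 1 / (1 + exp(−a(θ − b)))
Exponent: 1.11 × (0.8 − 0.41) = 0.4329
1/(1 + e^{-0.4329}) = 0.6066
P = 0.26 + 0.74 × 0.6066 = 0.7089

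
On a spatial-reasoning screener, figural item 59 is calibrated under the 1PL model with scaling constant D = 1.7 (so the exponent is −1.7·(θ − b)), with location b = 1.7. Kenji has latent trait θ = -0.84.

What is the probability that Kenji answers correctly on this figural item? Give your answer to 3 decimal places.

0.013

P(θ) = 1 / (1 + exp(−D·(θ − b)))
Exponent: 1.7 × (-0.84 − 1.7) = -4.3180
1/(1 + e^{4.3180}) = 0.0132
P = 0.0132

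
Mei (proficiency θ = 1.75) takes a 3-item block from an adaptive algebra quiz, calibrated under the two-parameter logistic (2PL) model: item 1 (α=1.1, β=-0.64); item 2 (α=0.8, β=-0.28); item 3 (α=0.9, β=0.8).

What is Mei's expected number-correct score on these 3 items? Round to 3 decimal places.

2.470

P(θ) = 1 / (1 + exp(−α(θ − β)))
P_1 = 1/(1+e^{-2.6290}) = 0.9327
P_2 = 1/(1+e^{-1.6240}) = 0.8353
P_3 = 1/(1+e^{-0.8550}) = 0.7016
E[score] = 0.9327 + 0.8353 + 0.7016 = 2.4697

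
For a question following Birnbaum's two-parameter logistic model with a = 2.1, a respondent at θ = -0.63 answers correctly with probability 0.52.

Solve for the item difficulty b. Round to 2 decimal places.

-0.67

P(θ) = 1 / (1 + exp(−a(θ − b)))
logit(0.52) = ln(0.52/0.48) = 0.0800
b = θ − logit/(a) = -0.63 − 0.0800/2.1000 = -0.6681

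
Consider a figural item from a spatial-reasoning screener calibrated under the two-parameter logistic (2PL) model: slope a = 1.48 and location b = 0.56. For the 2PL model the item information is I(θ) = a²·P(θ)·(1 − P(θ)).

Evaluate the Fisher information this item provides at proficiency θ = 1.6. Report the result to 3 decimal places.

0.319

P = 1/(1+e^{-1.5392}) = 0.8233
P(1−P) = 0.8233 × 0.1767 = 0.1454
I = a² × P(1−P) = 1.48² × 0.1454 = 0.31858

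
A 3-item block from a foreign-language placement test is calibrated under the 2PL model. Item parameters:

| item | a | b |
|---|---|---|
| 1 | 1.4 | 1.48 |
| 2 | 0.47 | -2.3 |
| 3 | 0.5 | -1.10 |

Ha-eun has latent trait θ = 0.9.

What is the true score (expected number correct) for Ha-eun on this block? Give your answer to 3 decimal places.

1.857

P(θ) = 1 / (1 + exp(−a(θ − b)))
P_1 = 1/(1+e^{0.8120}) = 0.3075
P_2 = 1/(1+e^{-1.5040}) = 0.8182
P_3 = 1/(1+e^{-1.0000}) = 0.7311
E[score] = 0.3075 + 0.8182 + 0.7311 = 1.8567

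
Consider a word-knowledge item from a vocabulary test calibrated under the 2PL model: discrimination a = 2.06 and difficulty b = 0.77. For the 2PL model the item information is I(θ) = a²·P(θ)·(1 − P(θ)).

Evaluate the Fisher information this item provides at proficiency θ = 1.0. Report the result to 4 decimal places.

1.0035

P = 1/(1+e^{-0.4738}) = 0.6163
P(1−P) = 0.6163 × 0.3837 = 0.2365
I = a² × P(1−P) = 2.06² × 0.2365 = 1.00352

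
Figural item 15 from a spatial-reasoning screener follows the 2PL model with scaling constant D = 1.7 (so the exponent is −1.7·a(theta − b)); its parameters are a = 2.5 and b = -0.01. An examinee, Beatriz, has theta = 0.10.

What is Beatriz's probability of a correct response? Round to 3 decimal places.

0.615

P(theta) = 1 / (1 + exp(−D·a(theta − b)))
Exponent: 1.7 × 2.5 × (0.10 − (-0.01)) = 0.4675
1/(1 + e^{-0.4675}) = 0.6148
P = 0.6148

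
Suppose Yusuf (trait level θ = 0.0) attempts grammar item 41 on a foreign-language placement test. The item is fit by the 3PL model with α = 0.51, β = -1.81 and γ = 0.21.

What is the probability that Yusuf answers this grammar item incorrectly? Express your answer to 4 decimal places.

0.2246

P(θ) = γ + (1 − γ) · 1 / (1 + exp(−α(θ − β)))
Exponent: 0.51 × (0.0 − (-1.81)) = 0.9231
1/(1 + e^{-0.9231}) = 0.7157
P = 0.21 + 0.79 × 0.7157 = 0.7754
P(incorrect) = 1 − 0.7754 = 0.2246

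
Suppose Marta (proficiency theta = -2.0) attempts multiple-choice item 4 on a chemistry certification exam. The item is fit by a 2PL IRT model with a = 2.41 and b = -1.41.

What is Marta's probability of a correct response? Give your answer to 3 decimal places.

0.194

P(theta) = 1 / (1 + exp(−a(theta − b)))
Exponent: 2.41 × (-2.0 − (-1.41)) = -1.4219
1/(1 + e^{1.4219}) = 0.1944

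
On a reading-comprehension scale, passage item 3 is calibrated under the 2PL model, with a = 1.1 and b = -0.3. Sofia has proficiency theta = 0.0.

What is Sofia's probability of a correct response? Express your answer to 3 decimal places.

P(theta) = 1 / (1 + exp(−a(theta − b)))
Exponent: 1.1 × (0.0 − (-0.3)) = 0.3300
1/(1 + e^{-0.3300}) = 0.5818

0.582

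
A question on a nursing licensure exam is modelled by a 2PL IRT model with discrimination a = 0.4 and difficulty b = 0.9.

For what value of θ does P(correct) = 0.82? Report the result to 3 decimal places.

4.691

P(θ) = 1 / (1 + exp(−a(θ − b)))
logit = ln(0.8200/0.1800) = 1.5163
θ = b + logit/(a) = 0.9 + 1.5163/0.4000 = 4.6909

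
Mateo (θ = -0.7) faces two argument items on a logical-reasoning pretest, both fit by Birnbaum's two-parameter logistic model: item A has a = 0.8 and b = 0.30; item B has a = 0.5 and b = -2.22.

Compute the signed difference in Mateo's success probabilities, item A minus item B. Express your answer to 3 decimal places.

P(θ) = 1 / (1 + exp(−a(θ − b)))
P_A = 0.3100
P_B = 0.6814
P_A − P_B = -0.3713

-0.371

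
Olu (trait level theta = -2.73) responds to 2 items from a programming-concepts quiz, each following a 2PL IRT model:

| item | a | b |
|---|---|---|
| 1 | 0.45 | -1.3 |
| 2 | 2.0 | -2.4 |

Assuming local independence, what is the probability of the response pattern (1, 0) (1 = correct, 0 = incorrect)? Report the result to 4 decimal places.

P(theta) = 1 / (1 + exp(−a(theta − b)))
P_1 = 1/(1+e^{0.6435}) = 0.3445
P_2 = 1/(1+e^{0.6600}) = 0.3407
L = P_1 × (1−P_2) = 0.3445 × 0.6593 = 0.22709

0.2271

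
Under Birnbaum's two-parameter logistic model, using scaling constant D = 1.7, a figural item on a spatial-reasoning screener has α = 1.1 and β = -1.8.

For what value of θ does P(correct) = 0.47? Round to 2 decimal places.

-1.86

P(θ) = 1 / (1 + exp(−D·α(θ − β)))
logit = ln(0.4700/0.5300) = -0.1201
θ = β + logit/(1.7·α) = -1.8 + (-0.1201)/1.8700 = -1.8642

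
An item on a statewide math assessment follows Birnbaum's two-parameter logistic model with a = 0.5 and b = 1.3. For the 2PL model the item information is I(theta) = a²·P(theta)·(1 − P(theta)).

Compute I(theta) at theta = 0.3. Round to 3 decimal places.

0.059

P = 1/(1+e^{0.5000}) = 0.3775
P(1−P) = 0.3775 × 0.6225 = 0.2350
I = a² × P(1−P) = 0.5² × 0.2350 = 0.05875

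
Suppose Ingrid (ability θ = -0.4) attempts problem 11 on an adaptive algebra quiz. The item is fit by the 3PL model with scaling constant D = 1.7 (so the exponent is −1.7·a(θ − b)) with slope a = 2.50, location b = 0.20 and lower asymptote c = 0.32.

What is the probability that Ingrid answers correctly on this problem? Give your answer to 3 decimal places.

0.369

P(θ) = c + (1 − c) · 1 / (1 + exp(−D·a(θ − b)))
Exponent: 1.7 × 2.50 × (-0.4 − 0.20) = -2.5500
1/(1 + e^{2.5500}) = 0.0724
P = 0.32 + 0.68 × 0.0724 = 0.3693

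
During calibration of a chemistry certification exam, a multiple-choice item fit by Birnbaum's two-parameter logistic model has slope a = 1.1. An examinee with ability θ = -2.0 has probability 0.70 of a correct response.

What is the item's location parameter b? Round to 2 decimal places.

-2.77

P(θ) = 1 / (1 + exp(−a(θ − b)))
logit(0.70) = ln(0.70/0.30) = 0.8473
b = θ − logit/(a) = -2.0 − 0.8473/1.1000 = -2.7703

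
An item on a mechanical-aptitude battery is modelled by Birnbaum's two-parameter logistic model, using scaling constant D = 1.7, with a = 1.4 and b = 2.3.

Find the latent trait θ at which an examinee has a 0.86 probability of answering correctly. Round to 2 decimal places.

P(θ) = 1 / (1 + exp(−D·a(θ − b)))
logit = ln(0.8600/0.1400) = 1.8153
θ = b + logit/(1.7·a) = 2.3 + 1.8153/2.3800 = 3.0627

3.06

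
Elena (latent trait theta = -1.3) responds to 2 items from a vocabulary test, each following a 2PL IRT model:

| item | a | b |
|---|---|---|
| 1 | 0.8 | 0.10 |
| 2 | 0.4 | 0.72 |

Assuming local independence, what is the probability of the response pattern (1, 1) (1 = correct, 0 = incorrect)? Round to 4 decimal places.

0.0758

P(theta) = 1 / (1 + exp(−a(theta − b)))
P_1 = 1/(1+e^{1.1200}) = 0.2460
P_2 = 1/(1+e^{0.8080}) = 0.3083
L = P_1 × P_2 = 0.2460 × 0.3083 = 0.07585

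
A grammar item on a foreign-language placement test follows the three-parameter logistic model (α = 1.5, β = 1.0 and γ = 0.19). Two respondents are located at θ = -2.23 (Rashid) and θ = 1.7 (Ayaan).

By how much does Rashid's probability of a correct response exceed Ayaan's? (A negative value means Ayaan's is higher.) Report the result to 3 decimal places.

P(θ) = γ + (1 − γ) · 1 / (1 + exp(−α(θ − β)))
P(Rashid) = 0.1963  [exponent -4.8450]
P(Ayaan) = 0.7900  [exponent 1.0500]
Difference = 0.1963 − 0.7900 = -0.5937

-0.594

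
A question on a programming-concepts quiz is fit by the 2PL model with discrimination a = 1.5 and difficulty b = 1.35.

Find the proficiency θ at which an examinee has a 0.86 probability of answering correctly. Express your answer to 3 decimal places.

2.560

P(θ) = 1 / (1 + exp(−a(θ − b)))
logit = ln(0.8600/0.1400) = 1.8153
θ = b + logit/(a) = 1.35 + 1.8153/1.5000 = 2.5602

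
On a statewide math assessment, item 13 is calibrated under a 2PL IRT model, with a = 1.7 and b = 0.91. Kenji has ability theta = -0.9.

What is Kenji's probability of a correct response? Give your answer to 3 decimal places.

P(theta) = 1 / (1 + exp(−a(theta − b)))
Exponent: 1.7 × (-0.9 − 0.91) = -3.0770
1/(1 + e^{3.0770}) = 0.0441

0.044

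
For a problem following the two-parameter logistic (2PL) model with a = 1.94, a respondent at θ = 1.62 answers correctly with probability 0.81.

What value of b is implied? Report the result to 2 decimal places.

0.87

P(θ) = 1 / (1 + exp(−a(θ − b)))
logit(0.81) = ln(0.81/0.19) = 1.4500
b = θ − logit/(a) = 1.62 − 1.4500/1.9400 = 0.8726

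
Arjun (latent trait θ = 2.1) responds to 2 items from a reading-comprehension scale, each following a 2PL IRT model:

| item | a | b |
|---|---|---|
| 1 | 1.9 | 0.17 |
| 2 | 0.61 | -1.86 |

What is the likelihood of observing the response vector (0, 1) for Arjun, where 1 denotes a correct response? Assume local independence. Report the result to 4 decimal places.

0.0229

P(θ) = 1 / (1 + exp(−a(θ − b)))
P_1 = 1/(1+e^{-3.6670}) = 0.9751
P_2 = 1/(1+e^{-2.4156}) = 0.9180
L = (1−P_1) × P_2 = 0.0249 × 0.9180 = 0.02287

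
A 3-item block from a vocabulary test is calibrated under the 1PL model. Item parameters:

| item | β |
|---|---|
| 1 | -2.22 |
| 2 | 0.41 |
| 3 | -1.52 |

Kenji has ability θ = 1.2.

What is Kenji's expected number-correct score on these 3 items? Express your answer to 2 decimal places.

P(θ) = 1 / (1 + exp(−(θ − β)))
P_1 = 1/(1+e^{-3.4200}) = 0.9683
P_2 = 1/(1+e^{-0.7900}) = 0.6878
P_3 = 1/(1+e^{-2.7200}) = 0.9382
E[score] = 0.9683 + 0.6878 + 0.9382 = 2.5944

2.59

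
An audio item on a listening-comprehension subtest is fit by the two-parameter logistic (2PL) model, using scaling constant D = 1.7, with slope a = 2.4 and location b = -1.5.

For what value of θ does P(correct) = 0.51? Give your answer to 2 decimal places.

P(θ) = 1 / (1 + exp(−D·a(θ − b)))
logit = ln(0.5100/0.4900) = 0.0400
θ = b + logit/(1.7·a) = -1.5 + 0.0400/4.0800 = -1.4902

-1.49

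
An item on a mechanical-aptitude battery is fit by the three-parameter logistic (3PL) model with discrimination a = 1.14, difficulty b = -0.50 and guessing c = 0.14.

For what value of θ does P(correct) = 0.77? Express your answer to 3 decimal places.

P(θ) = c + (1 − c) · 1 / (1 + exp(−a(θ − b)))
Remove guessing floor: (0.77 − 0.14)/(1 − 0.14) = 0.7326
logit = ln(0.7326/0.2674) = 1.0076
θ = b + logit/(a) = -0.50 + 1.0076/1.1400 = 0.3839

0.384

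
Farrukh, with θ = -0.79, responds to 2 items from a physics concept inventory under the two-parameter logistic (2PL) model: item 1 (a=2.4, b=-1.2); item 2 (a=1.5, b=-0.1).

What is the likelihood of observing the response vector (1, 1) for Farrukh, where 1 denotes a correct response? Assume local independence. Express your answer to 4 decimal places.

P(θ) = 1 / (1 + exp(−a(θ − b)))
P_1 = 1/(1+e^{-0.9840}) = 0.7279
P_2 = 1/(1+e^{1.0350}) = 0.2621
L = P_1 × P_2 = 0.7279 × 0.2621 = 0.19079

0.1908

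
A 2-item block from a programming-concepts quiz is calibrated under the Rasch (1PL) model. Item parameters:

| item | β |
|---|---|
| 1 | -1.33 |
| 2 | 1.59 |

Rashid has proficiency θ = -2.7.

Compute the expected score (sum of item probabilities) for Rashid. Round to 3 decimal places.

0.216

P(θ) = 1 / (1 + exp(−(θ − β)))
P_1 = 1/(1+e^{1.3700}) = 0.2026
P_2 = 1/(1+e^{4.2900}) = 0.0135
E[score] = 0.2026 + 0.0135 = 0.2161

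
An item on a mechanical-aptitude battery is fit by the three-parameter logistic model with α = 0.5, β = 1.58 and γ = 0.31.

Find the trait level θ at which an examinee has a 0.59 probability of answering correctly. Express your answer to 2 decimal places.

0.82

P(θ) = γ + (1 − γ) · 1 / (1 + exp(−α(θ − β)))
Remove guessing floor: (0.59 − 0.31)/(1 − 0.31) = 0.4058
logit = ln(0.4058/0.5942) = -0.3814
θ = β + logit/(α) = 1.58 + (-0.3814)/0.5000 = 0.8173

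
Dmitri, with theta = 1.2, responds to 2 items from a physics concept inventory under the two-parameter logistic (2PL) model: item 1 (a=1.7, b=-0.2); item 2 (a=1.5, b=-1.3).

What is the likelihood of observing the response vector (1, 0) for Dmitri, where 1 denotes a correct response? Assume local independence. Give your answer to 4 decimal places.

P(theta) = 1 / (1 + exp(−a(theta − b)))
P_1 = 1/(1+e^{-2.3800}) = 0.9153
P_2 = 1/(1+e^{-3.7500}) = 0.9770
L = P_1 × (1−P_2) = 0.9153 × 0.0230 = 0.02103

0.0210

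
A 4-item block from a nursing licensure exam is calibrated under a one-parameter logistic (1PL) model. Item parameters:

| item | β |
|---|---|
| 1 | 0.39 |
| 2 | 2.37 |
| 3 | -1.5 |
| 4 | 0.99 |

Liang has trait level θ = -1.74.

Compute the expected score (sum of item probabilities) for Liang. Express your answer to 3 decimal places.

0.624

P(θ) = 1 / (1 + exp(−(θ − β)))
P_1 = 1/(1+e^{2.1300}) = 0.1062
P_2 = 1/(1+e^{4.1100}) = 0.0161
P_3 = 1/(1+e^{0.2400}) = 0.4403
P_4 = 1/(1+e^{2.7300}) = 0.0612
E[score] = 0.1062 + 0.0161 + 0.4403 + 0.0612 = 0.6239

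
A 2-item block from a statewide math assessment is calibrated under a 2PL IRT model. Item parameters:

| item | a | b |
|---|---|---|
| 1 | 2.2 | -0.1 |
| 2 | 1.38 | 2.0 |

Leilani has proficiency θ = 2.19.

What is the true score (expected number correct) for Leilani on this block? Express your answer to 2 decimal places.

P(θ) = 1 / (1 + exp(−a(θ − b)))
P_1 = 1/(1+e^{-5.0380}) = 0.9936
P_2 = 1/(1+e^{-0.2622}) = 0.5652
E[score] = 0.9936 + 0.5652 = 1.5587

1.56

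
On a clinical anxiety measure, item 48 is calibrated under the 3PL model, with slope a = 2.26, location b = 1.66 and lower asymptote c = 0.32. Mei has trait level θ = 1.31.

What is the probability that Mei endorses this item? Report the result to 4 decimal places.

P(θ) = c + (1 − c) · 1 / (1 + exp(−a(θ − b)))
Exponent: 2.26 × (1.31 − 1.66) = -0.7910
1/(1 + e^{0.7910}) = 0.3120
P = 0.32 + 0.68 × 0.3120 = 0.5321

0.5321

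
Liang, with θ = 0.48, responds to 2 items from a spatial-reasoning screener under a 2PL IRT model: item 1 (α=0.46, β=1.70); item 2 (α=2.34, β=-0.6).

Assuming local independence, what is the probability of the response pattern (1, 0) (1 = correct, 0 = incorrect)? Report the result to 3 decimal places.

0.027

P(θ) = 1 / (1 + exp(−α(θ − β)))
P_1 = 1/(1+e^{0.5612}) = 0.3633
P_2 = 1/(1+e^{-2.5272}) = 0.9260
L = P_1 × (1−P_2) = 0.3633 × 0.0740 = 0.02687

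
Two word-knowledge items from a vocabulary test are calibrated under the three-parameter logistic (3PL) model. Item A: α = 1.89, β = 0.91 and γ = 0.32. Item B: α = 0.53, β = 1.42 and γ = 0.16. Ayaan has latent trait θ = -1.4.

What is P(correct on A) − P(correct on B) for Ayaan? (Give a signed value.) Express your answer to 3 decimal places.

P(θ) = γ + (1 − γ) · 1 / (1 + exp(−α(θ − β)))
P_A = 0.3285
P_B = 0.3139
P_A − P_B = 0.0146

0.015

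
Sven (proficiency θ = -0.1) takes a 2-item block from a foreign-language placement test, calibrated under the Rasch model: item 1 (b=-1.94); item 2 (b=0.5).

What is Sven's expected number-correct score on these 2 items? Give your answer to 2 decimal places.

1.22

P(θ) = 1 / (1 + exp(−(θ − b)))
P_1 = 1/(1+e^{-1.8400}) = 0.8629
P_2 = 1/(1+e^{0.6000}) = 0.3543
E[score] = 0.8629 + 0.3543 = 1.2173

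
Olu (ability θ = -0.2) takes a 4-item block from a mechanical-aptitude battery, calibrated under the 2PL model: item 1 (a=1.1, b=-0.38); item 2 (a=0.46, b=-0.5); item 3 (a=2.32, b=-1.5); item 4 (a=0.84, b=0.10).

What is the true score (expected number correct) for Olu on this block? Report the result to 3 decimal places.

P(θ) = 1 / (1 + exp(−a(θ − b)))
P_1 = 1/(1+e^{-0.1980}) = 0.5493
P_2 = 1/(1+e^{-0.1380}) = 0.5344
P_3 = 1/(1+e^{-3.0160}) = 0.9533
P_4 = 1/(1+e^{0.2520}) = 0.4373
E[score] = 0.5493 + 0.5344 + 0.9533 + 0.4373 = 2.4744

2.474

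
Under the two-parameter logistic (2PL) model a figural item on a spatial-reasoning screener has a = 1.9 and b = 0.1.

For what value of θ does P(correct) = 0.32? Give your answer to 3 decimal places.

-0.297

P(θ) = 1 / (1 + exp(−a(θ − b)))
logit = ln(0.3200/0.6800) = -0.7538
θ = b + logit/(a) = 0.1 + (-0.7538)/1.9000 = -0.2967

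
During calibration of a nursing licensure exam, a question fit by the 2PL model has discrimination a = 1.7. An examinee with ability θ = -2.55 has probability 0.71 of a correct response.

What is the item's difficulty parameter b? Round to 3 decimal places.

P(θ) = 1 / (1 + exp(−a(θ − b)))
logit(0.71) = ln(0.71/0.29) = 0.8954
b = θ − logit/(a) = -2.55 − 0.8954/1.7000 = -3.0767

-3.077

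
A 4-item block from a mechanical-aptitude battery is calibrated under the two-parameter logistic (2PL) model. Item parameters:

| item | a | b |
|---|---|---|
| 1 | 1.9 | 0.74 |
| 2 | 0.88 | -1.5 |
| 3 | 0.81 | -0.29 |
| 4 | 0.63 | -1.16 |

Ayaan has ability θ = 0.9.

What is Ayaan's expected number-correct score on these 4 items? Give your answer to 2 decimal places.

P(θ) = 1 / (1 + exp(−a(θ − b)))
P_1 = 1/(1+e^{-0.3040}) = 0.5754
P_2 = 1/(1+e^{-2.1120}) = 0.8921
P_3 = 1/(1+e^{-0.9639}) = 0.7239
P_4 = 1/(1+e^{-1.2978}) = 0.7855
E[score] = 0.5754 + 0.8921 + 0.7239 + 0.7855 = 2.9769

2.98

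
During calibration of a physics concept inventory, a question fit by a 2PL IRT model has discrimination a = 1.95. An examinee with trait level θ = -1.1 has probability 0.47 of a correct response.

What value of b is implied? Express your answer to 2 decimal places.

P(θ) = 1 / (1 + exp(−a(θ − b)))
logit(0.47) = ln(0.47/0.53) = -0.1201
b = θ − logit/(a) = -1.1 − (-0.1201)/1.9500 = -1.0384

-1.04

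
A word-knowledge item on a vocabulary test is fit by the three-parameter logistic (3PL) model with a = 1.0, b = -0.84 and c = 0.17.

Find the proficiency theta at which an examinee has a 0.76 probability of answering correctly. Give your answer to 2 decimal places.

0.06

P(theta) = c + (1 − c) · 1 / (1 + exp(−a(theta − b)))
Remove guessing floor: (0.76 − 0.17)/(1 − 0.17) = 0.7108
logit = ln(0.7108/0.2892) = 0.8995
theta = b + logit/(a) = -0.84 + 0.8995/1.0000 = 0.0595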